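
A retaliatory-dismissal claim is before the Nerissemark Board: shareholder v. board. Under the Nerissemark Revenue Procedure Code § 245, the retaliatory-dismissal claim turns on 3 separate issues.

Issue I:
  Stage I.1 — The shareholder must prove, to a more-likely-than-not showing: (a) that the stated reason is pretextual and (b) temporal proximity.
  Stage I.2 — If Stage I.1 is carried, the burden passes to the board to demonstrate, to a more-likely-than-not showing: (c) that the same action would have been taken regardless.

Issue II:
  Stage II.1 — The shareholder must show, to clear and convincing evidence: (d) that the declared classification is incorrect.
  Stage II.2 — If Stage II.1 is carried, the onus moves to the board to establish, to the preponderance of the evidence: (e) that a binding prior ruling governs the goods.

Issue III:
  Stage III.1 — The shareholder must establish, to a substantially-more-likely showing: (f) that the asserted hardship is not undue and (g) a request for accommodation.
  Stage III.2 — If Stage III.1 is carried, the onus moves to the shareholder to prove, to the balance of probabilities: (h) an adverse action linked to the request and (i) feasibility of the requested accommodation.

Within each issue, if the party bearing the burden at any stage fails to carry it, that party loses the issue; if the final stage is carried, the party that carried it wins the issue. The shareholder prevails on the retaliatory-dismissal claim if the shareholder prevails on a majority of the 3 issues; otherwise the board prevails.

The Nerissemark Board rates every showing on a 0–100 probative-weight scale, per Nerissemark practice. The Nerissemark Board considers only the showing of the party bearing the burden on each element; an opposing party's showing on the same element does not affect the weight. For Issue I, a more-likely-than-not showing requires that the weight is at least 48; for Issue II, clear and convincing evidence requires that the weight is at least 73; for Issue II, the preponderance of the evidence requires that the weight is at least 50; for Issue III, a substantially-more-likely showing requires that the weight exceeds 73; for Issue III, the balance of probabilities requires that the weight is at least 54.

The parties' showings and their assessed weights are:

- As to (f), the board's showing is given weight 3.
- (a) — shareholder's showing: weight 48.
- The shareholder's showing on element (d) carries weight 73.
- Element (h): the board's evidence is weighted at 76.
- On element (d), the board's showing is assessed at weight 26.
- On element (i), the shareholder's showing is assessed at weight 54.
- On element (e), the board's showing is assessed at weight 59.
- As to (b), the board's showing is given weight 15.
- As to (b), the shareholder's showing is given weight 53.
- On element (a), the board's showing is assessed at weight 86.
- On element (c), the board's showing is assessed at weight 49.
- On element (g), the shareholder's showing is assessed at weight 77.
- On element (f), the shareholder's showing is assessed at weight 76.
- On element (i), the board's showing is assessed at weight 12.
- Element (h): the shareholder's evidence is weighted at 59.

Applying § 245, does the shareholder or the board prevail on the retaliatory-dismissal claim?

— Issue I —
Stage I.1 — burden on shareholder; standard: a more-likely-than-not showing (weight is at least 48).
    (a): 48 (board's 86 disregarded) ≥ 48 [met]
    (b): 53 (board's 15 disregarded) ≥ 48 [met]
  Stage I.1 is satisfied; the onus moves to the board.
Stage I.2 — burden on board; standard: a more-likely-than-not showing (weight is at least 48).
    (c): 49 ≥ 48 [met]
  The board carries the last stage.
All stages carried — the board prevails on this issue.
— Issue II —
At Stage II.1 the shareholder must meet clear and convincing evidence (weight is at least 73): on (d) the weight is 73 (the board's 26 is given no effect), ≥ 73, so (d) meets the standard.
  Stage II.1 is satisfied; the onus moves to the board.
At Stage II.2 the board must meet the preponderance of the evidence (weight is at least 50): on (e) the weight is 59, which does reach 50, so (e) meets the standard.
  The board carries the last stage.
Every stage carried; the board prevails on this issue.
— Issue III —
Stage III.1 — burden on shareholder; standard: a substantially-more-likely showing (weight exceeds 73).
    (f): 76 (board's 3 disregarded) > 73 [met]
    (g): 77 > 73 [met]
  All elements met. The shareholder retains the burden for Stage III.2.
Stage III.2 — burden on shareholder; standard: the balance of probabilities (weight is at least 54).
    (h): 59 (board's 76 disregarded) ≥ 54 [met]
    (i): 54 (board's 12 disregarded) ≥ 54 [met]
  All elements met at the final stage.
With every stage satisfied, the shareholder prevails on this issue.
Per-issue: Issue I → board; Issue II → board; Issue III → shareholder. The shareholder must prevail on a majority of issues; overall, the board prevails.

board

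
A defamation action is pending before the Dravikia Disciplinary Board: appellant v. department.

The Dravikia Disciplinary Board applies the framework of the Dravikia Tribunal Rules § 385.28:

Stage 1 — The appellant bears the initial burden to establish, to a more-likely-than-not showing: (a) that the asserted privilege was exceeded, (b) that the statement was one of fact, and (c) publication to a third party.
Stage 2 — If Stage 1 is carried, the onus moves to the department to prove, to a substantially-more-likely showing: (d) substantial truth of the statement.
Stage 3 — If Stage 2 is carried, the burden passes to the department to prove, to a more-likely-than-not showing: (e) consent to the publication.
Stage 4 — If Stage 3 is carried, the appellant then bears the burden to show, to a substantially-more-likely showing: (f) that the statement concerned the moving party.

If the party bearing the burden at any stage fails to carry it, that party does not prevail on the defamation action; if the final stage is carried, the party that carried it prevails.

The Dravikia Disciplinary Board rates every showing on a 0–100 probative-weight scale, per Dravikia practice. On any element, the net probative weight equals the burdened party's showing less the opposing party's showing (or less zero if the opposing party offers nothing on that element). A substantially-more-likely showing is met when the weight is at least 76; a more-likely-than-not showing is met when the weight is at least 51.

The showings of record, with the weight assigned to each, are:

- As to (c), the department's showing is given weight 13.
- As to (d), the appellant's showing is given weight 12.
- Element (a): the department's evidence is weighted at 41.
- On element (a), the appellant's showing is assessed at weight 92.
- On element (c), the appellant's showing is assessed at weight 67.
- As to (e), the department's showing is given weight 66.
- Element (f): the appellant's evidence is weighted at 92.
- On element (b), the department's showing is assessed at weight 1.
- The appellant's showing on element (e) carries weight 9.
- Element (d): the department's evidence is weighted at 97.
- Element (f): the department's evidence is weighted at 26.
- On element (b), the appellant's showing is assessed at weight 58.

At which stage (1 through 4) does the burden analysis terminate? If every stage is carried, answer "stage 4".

stage 4

At Stage 1 the appellant must meet a more-likely-than-not showing (weight is at least 51): on (a) the weight is 92 less the opposing 41 gives net 51, which does reach 51, so (a) meets the standard; on (b) the weight is 58 less the opposing 1 gives net 57, ≥ 51, so (b) meets the standard; on (c) the weight is 67 less the opposing 13 gives net 54, which does reach 51, so (c) meets the standard.
  Stage 1 carried; the burden shifts to the department.
At Stage 2 the department must meet a substantially-more-likely showing (weight is at least 76): on (d) the weight is 97 less the opposing 12 gives net 85, which does reach 76, so (d) meets the standard.
  Stage 2 is satisfied; the department continues to bear the burden.
At Stage 3 the department must meet a more-likely-than-not showing (weight is at least 51): on (e) the weight is 66 less the opposing 9 gives net 57, ≥ 51, so (e) meets the standard.
  The department carries Stage 3; the appellant now bears the burden.
At Stage 4 the appellant must meet a substantially-more-likely showing (weight is at least 76): on (f) the weight is 92 less the opposing 26 gives net 66, which does not reach 76, so (f) does not meet the standard.
  Not every element is met, so the appellant fails to carry Stage 4.
So the department prevails.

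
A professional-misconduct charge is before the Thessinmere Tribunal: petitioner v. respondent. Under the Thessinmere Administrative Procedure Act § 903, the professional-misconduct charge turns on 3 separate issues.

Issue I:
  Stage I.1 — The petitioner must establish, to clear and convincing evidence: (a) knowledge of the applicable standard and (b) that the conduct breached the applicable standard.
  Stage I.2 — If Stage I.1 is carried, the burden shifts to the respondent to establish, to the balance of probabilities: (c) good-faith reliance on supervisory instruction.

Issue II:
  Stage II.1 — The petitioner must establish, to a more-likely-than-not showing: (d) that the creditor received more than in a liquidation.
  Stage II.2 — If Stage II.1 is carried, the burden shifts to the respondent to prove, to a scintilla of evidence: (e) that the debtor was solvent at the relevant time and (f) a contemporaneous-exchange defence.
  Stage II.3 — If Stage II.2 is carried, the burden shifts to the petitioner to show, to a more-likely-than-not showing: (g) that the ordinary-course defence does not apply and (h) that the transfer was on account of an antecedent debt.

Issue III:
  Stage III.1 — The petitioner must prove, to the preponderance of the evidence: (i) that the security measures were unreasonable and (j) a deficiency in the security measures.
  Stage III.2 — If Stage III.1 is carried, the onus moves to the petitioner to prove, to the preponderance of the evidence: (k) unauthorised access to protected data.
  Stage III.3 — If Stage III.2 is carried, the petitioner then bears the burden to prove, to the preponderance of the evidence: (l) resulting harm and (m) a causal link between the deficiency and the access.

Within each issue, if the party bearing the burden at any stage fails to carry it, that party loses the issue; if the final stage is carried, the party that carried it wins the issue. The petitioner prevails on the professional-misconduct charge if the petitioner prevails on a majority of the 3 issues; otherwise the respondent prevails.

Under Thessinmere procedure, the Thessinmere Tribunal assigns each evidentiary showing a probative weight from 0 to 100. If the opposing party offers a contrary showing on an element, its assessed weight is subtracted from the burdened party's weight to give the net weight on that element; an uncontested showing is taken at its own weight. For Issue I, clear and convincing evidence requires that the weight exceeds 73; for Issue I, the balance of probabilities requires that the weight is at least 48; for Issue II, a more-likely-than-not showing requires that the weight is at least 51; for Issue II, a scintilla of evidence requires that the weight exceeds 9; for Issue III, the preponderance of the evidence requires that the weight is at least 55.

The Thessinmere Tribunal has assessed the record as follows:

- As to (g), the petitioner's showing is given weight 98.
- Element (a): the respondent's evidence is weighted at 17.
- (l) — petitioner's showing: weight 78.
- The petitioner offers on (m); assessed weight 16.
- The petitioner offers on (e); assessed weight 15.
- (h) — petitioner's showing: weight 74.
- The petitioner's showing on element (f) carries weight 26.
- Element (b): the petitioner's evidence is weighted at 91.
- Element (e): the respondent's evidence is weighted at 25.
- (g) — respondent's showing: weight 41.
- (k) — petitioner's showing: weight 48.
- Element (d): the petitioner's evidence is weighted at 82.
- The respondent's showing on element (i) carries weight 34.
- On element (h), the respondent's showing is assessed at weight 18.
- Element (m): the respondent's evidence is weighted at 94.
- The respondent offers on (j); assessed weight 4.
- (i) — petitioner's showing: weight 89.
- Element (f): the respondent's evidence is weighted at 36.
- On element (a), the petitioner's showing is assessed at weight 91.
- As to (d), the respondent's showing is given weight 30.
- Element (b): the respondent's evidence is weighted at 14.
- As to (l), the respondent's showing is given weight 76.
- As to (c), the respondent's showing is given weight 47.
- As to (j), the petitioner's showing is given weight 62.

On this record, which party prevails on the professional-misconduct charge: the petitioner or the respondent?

— Issue I —
Stage I.1 — burden on petitioner; standard: clear and convincing evidence (weight exceeds 73).
    (a): 91 − 17 = 74 > 73 [met]
    (b): 91 − 14 = 77 > 73 [met]
  All elements met. The burden passes to the respondent.
Stage I.2 — burden on respondent; standard: the balance of probabilities (weight is at least 48).
    (c): 47 < 48 [not met]
  The respondent does not carry Stage I.2.
The analysis ends at Stage I.2; the petitioner prevails on this issue.
— Issue II —
At Stage II.1 the petitioner must meet a more-likely-than-not showing (weight is at least 51): on (d) the weight is 82 less the opposing 30 gives net 52, which does reach 51, so (d) meets the standard.
  All elements met. The burden passes to the respondent.
At Stage II.2 the respondent must meet a scintilla of evidence (weight exceeds 9): on (e) the weight is 25 less the opposing 15 gives net 10, which does exceed 9, so (e) meets the standard; on (f) the weight is 36 less the opposing 26 gives net 10, > 9, so (f) meets the standard.
  The respondent carries Stage II.2; the petitioner now bears the burden.
At Stage II.3 the petitioner must meet a more-likely-than-not showing (weight is at least 51): on (g) the weight is 98 less the opposing 41 gives net 57, ≥ 51, so (g) meets the standard; on (h) the weight is 74 less the opposing 18 gives net 56, which does reach 51, so (h) meets the standard.
  The petitioner carries the last stage.
Every stage carried; the petitioner prevails on this issue.
— Issue III —
Stage III.1 (petitioner, the preponderance of the evidence, weight is at least 55): (i) net 89−34=55 ≥ 55 — meets; (j) net 62−4=58 ≥ 55 — meets.
  All elements met. The petitioner retains the burden for Stage III.2.
Stage III.2 (petitioner, the preponderance of the evidence, weight is at least 55): (k) 48 < 55 — fails.
  Not every element is met, so the petitioner fails to carry Stage III.2.
The analysis ends at Stage III.2; the respondent prevails on this issue.
Per-issue: Issue I → petitioner; Issue II → petitioner; Issue III → respondent. The petitioner must prevail on a majority of issues; overall, the petitioner prevails.

petitioner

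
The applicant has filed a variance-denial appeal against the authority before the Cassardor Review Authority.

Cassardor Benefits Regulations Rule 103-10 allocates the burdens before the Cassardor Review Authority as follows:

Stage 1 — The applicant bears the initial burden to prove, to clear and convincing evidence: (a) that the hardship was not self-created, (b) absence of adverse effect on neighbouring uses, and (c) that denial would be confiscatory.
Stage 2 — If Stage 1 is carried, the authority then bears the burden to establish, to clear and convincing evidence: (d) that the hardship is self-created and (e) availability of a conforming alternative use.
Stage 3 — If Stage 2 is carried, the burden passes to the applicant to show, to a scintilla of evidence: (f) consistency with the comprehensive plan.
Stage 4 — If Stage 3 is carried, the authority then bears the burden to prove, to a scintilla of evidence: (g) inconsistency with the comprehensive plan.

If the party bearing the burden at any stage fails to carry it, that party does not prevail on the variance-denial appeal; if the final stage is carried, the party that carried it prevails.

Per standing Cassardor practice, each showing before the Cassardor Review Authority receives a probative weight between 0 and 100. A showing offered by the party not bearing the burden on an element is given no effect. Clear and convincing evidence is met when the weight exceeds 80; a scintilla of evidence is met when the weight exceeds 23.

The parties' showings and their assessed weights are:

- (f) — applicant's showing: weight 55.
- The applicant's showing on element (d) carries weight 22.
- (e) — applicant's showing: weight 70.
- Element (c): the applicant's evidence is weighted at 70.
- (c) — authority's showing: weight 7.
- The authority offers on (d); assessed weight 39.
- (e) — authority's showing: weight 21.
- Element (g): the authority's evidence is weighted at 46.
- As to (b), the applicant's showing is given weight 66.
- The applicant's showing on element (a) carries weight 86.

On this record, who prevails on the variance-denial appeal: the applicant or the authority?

authority

At Stage 1 the applicant must meet clear and convincing evidence (weight exceeds 80): on (a) the weight is 86, > 80, so (a) meets the standard; on (b) the weight is 66, ≤ 80, so (b) does not meet the standard; on (c) the weight is 70 (the authority's 7 is given no effect), which does not exceed 80, so (c) does not meet the standard.
  Stage 1 not carried; the applicant fails its burden.
So the authority prevails.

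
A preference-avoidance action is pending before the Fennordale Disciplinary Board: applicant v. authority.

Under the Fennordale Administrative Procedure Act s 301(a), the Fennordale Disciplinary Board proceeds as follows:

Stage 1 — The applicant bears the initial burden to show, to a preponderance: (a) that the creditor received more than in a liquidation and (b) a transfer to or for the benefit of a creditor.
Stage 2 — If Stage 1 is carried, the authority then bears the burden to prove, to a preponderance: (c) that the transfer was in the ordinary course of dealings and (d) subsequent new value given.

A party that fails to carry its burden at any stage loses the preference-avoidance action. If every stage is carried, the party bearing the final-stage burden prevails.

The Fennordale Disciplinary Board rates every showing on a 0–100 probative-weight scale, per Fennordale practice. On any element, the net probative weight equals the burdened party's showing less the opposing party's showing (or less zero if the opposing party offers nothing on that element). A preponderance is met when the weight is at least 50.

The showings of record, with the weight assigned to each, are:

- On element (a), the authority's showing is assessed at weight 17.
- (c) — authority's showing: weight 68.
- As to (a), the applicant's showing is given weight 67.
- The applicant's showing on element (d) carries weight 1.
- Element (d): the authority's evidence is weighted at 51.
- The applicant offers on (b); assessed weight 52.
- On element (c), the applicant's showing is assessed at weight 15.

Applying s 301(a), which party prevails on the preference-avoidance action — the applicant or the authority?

authority

Stage 1 — burden on applicant; standard: a preponderance (weight is at least 50).
    (a): 67 − 17 = 50 ≥ 50 [met]
    (b): 52 ≥ 50 [met]
  The applicant carries Stage 1; the authority now bears the burden.
Stage 2 — burden on authority; standard: a preponderance (weight is at least 50).
    (c): 68 − 15 = 53 ≥ 50 [met]
    (d): 51 − 1 = 50 ≥ 50 [met]
  Stage 2 carried; the final stage is satisfied.
With every stage satisfied, the authority prevails.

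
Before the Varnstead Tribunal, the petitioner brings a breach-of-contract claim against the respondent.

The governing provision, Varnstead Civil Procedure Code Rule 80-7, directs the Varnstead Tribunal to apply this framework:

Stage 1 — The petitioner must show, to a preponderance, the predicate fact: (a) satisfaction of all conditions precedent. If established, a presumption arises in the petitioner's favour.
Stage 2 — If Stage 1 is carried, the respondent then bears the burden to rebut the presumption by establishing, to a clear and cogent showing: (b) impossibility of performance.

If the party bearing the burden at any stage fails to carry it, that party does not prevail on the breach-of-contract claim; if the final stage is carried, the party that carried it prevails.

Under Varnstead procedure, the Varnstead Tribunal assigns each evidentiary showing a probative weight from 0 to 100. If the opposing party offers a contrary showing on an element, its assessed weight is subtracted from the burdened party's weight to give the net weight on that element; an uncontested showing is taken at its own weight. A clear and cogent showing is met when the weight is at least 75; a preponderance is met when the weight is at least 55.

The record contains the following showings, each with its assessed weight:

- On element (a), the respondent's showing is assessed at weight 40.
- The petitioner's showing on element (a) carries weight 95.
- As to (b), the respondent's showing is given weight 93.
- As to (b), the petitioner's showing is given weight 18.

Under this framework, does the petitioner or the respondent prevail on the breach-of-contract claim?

Stage 1 — burden on petitioner; standard: a preponderance (weight is at least 55).
    (a): 95 − 40 = 55 ≥ 55 [met]
  All elements met. The burden passes to the respondent.
Stage 2 — burden on respondent; standard: a clear and cogent showing (weight is at least 75).
    (b): 93 − 18 = 75 ≥ 75 [met]
  The respondent carries the last stage.
With every stage satisfied, the respondent prevails.

respondent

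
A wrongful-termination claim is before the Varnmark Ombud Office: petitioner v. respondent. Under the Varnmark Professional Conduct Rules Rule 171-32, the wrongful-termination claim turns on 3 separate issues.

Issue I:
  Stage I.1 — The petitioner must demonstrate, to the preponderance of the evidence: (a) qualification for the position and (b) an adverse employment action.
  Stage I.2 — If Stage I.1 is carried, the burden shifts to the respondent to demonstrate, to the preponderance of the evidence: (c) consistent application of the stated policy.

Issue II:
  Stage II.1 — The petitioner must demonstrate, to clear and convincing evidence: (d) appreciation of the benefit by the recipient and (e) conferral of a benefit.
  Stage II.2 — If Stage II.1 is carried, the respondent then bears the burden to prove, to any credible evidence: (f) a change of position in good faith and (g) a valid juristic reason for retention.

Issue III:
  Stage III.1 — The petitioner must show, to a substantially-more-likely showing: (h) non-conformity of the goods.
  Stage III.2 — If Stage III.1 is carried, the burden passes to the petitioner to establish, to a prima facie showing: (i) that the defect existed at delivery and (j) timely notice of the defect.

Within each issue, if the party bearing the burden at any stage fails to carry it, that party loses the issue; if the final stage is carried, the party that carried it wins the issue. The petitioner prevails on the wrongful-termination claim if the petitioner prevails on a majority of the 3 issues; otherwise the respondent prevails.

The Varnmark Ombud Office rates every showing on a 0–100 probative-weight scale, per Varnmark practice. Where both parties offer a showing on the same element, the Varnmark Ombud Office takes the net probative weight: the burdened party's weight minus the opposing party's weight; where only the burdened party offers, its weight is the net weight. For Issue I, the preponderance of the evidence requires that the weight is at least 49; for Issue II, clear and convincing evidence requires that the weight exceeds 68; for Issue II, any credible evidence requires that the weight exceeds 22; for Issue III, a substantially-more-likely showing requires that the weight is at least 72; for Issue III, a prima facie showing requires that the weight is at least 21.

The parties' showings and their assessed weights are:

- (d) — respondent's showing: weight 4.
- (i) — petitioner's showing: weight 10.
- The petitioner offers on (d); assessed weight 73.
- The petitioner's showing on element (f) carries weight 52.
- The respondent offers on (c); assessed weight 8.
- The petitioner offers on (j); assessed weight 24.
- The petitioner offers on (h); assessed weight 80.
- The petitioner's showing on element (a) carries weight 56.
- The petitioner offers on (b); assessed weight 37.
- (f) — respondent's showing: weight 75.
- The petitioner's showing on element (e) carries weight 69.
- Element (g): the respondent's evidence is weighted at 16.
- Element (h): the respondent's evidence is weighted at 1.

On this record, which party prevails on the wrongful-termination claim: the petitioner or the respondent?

— Issue I —
Stage I.1 (petitioner, the preponderance of the evidence, weight is at least 49): (a) 56 ≥ 49 — meets; (b) 37 < 49 — fails.
  Not every element is met, so the petitioner fails to carry Stage I.1.
So the respondent prevails on this issue.
— Issue II —
Stage II.1 (petitioner, clear and convincing evidence, weight exceeds 68): (d) net 73−4=69 > 68 — meets; (e) 69 > 68 — meets.
  Stage II.1 is satisfied; the onus moves to the respondent.
Stage II.2 (respondent, any credible evidence, weight exceeds 22): (f) net 75−52=23 > 22 — meets; (g) 16 ≤ 22 — fails.
  The respondent does not carry Stage II.2.
So the petitioner prevails on this issue.
— Issue III —
At Stage III.1 the petitioner must meet a substantially-more-likely showing (weight is at least 72): on (h) the weight is 80 less the opposing 1 gives net 79, ≥ 72, so (h) meets the standard.
  Stage III.1 carried; the burden remains with the petitioner.
At Stage III.2 the petitioner must meet a prima facie showing (weight is at least 21): on (i) the weight is 10, which does not reach 21, so (i) does not meet the standard; on (j) the weight is 24, which does reach 21, so (j) meets the standard.
  Not every element is met, so the petitioner fails to carry Stage III.2.
So the respondent prevails on this issue.
Per-issue: Issue I → respondent; Issue II → petitioner; Issue III → respondent. The petitioner must prevail on a majority of issues; overall, the respondent prevails.

respondent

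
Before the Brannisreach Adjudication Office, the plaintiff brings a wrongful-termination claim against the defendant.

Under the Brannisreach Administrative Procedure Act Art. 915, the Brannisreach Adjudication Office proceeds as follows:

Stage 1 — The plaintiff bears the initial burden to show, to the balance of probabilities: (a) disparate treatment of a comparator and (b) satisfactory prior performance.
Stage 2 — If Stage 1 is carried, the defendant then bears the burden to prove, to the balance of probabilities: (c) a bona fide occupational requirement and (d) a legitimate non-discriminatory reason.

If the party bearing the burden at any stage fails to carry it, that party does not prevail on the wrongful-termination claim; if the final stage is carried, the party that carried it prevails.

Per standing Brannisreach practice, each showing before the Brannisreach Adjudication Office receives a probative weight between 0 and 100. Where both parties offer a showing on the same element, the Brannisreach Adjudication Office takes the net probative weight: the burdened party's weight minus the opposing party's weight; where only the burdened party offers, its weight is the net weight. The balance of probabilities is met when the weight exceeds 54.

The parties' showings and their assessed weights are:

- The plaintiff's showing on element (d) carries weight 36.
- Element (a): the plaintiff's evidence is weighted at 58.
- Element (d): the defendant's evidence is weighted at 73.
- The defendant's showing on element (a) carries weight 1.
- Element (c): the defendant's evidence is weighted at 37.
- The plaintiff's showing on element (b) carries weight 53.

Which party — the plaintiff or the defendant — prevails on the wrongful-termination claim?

defendant

Stage 1 — burden on plaintiff; standard: the balance of probabilities (weight exceeds 54).
    (a): 58 − 1 = 57 > 54 [met]
    (b): 53 ≤ 54 [not met]
  Not every element is met, so the plaintiff fails to carry Stage 1.
The defendant prevails.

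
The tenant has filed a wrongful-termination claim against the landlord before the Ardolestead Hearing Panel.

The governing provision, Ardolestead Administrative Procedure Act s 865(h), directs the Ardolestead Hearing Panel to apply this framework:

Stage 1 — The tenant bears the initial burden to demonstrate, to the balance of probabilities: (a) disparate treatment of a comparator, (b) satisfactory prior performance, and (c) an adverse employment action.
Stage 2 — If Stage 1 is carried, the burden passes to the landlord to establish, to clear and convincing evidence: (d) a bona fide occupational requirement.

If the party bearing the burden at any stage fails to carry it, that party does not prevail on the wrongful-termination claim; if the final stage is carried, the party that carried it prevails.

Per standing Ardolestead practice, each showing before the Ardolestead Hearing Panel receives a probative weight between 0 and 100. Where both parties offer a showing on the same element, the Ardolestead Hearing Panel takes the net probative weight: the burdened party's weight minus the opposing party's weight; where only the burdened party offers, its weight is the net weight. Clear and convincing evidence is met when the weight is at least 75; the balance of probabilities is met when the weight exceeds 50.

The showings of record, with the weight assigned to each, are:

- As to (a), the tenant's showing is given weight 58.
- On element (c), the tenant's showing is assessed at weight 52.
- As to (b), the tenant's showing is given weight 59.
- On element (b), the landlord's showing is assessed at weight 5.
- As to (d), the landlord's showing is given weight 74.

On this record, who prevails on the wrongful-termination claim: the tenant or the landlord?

Stage 1 — burden on tenant; standard: the balance of probabilities (weight exceeds 50).
    (a): 58 > 50 [met]
    (b): 59 − 5 = 54 > 50 [met]
    (c): 52 > 50 [met]
  Stage 1 is satisfied; the onus moves to the landlord.
Stage 2 — burden on landlord; standard: clear and convincing evidence (weight is at least 75).
    (d): 74 < 75 [not met]
  Stage 2 not carried; the landlord fails its burden.
The analysis ends at Stage 2; the tenant prevails.

tenant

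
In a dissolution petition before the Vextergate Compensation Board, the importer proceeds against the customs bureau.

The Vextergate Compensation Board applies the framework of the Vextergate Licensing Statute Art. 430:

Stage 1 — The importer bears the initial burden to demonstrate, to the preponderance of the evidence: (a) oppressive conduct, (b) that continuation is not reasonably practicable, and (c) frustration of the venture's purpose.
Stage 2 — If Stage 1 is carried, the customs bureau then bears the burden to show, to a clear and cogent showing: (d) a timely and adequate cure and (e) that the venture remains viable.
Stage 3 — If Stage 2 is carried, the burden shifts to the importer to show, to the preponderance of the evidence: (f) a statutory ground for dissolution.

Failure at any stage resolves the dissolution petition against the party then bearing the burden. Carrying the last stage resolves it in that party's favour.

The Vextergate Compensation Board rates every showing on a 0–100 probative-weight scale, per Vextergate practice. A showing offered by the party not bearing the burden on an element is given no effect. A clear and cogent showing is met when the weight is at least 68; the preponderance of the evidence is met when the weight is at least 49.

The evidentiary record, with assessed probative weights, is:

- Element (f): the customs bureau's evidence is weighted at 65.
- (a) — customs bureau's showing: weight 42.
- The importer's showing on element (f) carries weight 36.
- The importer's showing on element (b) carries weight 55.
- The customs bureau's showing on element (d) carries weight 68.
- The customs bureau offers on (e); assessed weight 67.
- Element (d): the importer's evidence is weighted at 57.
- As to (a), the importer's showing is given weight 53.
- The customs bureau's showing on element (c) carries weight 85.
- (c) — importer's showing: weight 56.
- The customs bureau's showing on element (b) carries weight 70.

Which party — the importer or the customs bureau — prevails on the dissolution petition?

importer

Stage 1 (importer, the preponderance of the evidence, weight is at least 49): (a) 53 (customs bureau's 42 disregarded) ≥ 49 — meets; (b) 55 (customs bureau's 70 disregarded) ≥ 49 — meets; (c) 56 (customs bureau's 85 disregarded) ≥ 49 — meets.
  All elements met. The burden passes to the customs bureau.
Stage 2 (customs bureau, a clear and cogent showing, weight is at least 68): (d) 68 (importer's 57 disregarded) ≥ 68 — meets; (e) 67 < 68 — fails.
  Not every element is met, so the customs bureau fails to carry Stage 2.
So the importer prevails.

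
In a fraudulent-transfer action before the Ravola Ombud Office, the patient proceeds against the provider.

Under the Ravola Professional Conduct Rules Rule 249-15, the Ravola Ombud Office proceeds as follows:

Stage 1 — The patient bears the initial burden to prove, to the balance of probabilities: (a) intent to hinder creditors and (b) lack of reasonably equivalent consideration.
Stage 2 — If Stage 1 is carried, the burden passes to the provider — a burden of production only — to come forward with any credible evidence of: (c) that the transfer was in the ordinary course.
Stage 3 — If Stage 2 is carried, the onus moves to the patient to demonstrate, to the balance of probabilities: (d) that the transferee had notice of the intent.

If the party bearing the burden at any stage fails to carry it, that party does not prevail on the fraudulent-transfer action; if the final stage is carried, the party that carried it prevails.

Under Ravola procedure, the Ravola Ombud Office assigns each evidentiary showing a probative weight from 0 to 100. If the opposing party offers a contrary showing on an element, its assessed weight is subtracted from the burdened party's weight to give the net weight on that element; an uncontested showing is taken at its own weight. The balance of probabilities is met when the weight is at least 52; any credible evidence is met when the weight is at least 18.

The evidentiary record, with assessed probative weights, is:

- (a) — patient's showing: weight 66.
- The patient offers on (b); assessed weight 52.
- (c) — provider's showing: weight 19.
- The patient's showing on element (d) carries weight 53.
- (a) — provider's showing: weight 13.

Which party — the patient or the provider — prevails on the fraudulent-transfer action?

Stage 1 (patient, the balance of probabilities, weight is at least 52): (a) net 66−13=53 ≥ 52 — meets; (b) 52 ≥ 52 — meets.
  All elements met. The burden passes to the provider.
Stage 2 (provider, any credible evidence, weight is at least 18): (c) 19 ≥ 18 — meets.
  All elements met. The burden passes to the patient.
Stage 3 (patient, the balance of probabilities, weight is at least 52): (d) 53 ≥ 52 — meets.
  All elements met at the final stage.
With every stage satisfied, the patient prevails.

patient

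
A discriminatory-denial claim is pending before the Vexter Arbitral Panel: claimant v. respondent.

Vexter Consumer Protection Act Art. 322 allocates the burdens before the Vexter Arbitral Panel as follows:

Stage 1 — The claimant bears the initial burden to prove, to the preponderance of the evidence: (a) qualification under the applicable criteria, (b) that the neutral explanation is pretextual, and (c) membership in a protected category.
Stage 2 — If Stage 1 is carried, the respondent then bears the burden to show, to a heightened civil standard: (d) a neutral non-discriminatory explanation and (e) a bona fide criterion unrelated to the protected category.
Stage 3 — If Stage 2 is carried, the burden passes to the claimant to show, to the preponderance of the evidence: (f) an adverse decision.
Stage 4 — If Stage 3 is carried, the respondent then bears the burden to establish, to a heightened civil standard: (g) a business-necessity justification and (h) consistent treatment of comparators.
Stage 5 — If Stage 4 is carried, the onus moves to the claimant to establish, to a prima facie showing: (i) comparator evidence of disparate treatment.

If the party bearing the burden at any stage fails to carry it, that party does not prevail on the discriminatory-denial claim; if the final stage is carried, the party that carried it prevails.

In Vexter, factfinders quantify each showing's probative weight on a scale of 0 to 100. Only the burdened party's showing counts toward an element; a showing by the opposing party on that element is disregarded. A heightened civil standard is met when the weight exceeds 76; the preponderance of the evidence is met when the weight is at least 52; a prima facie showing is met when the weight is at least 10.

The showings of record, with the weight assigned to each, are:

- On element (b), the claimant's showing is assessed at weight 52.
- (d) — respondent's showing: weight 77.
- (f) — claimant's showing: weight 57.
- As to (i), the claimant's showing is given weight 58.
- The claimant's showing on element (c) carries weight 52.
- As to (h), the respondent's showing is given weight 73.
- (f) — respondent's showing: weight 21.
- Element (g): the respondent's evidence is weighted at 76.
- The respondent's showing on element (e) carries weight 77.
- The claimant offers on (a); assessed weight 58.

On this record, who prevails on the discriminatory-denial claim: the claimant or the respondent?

Stage 1 — burden on claimant; standard: the preponderance of the evidence (weight is at least 52).
    (a): 58 ≥ 52 [met]
    (b): 52 ≥ 52 [met]
    (c): 52 ≥ 52 [met]
  Stage 1 is satisfied; the onus moves to the respondent.
Stage 2 — burden on respondent; standard: a heightened civil standard (weight exceeds 76).
    (d): 77 > 76 [met]
    (e): 77 > 76 [met]
  The respondent carries Stage 2; the claimant now bears the burden.
Stage 3 — burden on claimant; standard: the preponderance of the evidence (weight is at least 52).
    (f): 57 (respondent's 21 disregarded) ≥ 52 [met]
  All elements met. The burden passes to the respondent.
Stage 4 — burden on respondent; standard: a heightened civil standard (weight exceeds 76).
    (g): 76 ≤ 76 [not met]
    (h): 73 ≤ 76 [not met]
  The respondent does not carry Stage 4.
The analysis ends at Stage 4; the claimant prevails.

claimant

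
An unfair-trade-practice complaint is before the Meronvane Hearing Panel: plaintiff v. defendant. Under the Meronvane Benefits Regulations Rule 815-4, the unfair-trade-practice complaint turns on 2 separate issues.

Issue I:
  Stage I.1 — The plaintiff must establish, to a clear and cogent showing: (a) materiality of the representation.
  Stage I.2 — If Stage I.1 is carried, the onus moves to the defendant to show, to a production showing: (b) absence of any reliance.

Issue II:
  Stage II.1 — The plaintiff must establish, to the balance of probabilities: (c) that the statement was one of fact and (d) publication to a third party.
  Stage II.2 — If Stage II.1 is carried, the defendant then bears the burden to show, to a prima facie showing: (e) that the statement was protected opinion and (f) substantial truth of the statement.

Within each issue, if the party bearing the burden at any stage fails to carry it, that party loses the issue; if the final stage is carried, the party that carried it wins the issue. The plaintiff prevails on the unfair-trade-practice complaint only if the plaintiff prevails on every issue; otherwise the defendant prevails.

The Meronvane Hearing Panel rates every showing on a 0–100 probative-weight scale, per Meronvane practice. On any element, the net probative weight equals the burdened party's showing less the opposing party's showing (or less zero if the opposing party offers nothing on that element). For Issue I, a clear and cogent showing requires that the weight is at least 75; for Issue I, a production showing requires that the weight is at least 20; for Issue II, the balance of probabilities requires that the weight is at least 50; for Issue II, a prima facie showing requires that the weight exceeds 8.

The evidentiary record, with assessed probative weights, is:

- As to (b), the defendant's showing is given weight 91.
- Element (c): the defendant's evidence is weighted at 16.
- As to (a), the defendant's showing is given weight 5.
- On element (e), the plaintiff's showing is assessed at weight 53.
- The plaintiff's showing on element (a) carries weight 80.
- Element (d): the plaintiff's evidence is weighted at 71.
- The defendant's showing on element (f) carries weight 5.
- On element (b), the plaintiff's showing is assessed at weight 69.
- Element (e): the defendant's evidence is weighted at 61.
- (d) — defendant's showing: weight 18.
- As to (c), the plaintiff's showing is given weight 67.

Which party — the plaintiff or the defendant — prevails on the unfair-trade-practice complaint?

defendant

— Issue I —
At Stage I.1 the plaintiff must meet a clear and cogent showing (weight is at least 75): on (a) the weight is 80 less the opposing 5 gives net 75, which does reach 75, so (a) meets the standard.
  Stage I.1 is satisfied; the onus moves to the defendant.
At Stage I.2 the defendant must meet a production showing (weight is at least 20): on (b) the weight is 91 less the opposing 69 gives net 22, which does reach 20, so (b) meets the standard.
  All elements met at the final stage.
Every stage carried; the defendant prevails on this issue.
— Issue II —
At Stage II.1 the plaintiff must meet the balance of probabilities (weight is at least 50): on (c) the weight is 67 less the opposing 16 gives net 51, which does reach 50, so (c) meets the standard; on (d) the weight is 71 less the opposing 18 gives net 53, ≥ 50, so (d) meets the standard.
  Stage II.1 is satisfied; the onus moves to the defendant.
At Stage II.2 the defendant must meet a prima facie showing (weight exceeds 8): on (e) the weight is 61 less the opposing 53 gives net 8, which does not exceed 8, so (e) does not meet the standard; on (f) the weight is 5, which does not exceed 8, so (f) does not meet the standard.
  Stage II.2 not carried; the defendant fails its burden.
The analysis ends at Stage II.2; the plaintiff prevails on this issue.
Per-issue: Issue I → defendant; Issue II → plaintiff. The plaintiff must prevail on every issue; overall, the defendant prevails.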